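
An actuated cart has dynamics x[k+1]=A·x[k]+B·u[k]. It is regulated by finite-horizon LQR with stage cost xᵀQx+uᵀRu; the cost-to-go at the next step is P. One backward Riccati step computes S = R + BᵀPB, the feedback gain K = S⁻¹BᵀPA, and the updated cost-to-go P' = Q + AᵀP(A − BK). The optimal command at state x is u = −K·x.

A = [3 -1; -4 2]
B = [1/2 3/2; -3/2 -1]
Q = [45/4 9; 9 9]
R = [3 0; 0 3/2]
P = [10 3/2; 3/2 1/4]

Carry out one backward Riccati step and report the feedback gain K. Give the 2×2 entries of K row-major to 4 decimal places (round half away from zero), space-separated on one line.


0.1868 -0.0633 1.6101 -0.4690

BᵀP = [2.7500 0.3750; 13.5000 2.0000]
S = R + BᵀPB = [3 0; 0 3/2] + [0.8125 3.7500; 3.7500 18.2500] = [3.8125 3.7500; 3.7500 19.7500]
BᵀPA = [6.7500 -2.0000; 32.5000 -9.5000]
K = S⁻¹·BᵀPA = [0.1868 -0.0633; 1.6101 -0.4690]
A−BK = [0.4915 -0.2649; -2.1097 1.4361]
AᵀP(A−BK) = [4.4108 -1.3304; -1.3304 0.4180]
P' = Q + AᵀP(A−BK) = [15.6608 7.6696; 7.6696 9.4180]
tr(P') = 25.0788


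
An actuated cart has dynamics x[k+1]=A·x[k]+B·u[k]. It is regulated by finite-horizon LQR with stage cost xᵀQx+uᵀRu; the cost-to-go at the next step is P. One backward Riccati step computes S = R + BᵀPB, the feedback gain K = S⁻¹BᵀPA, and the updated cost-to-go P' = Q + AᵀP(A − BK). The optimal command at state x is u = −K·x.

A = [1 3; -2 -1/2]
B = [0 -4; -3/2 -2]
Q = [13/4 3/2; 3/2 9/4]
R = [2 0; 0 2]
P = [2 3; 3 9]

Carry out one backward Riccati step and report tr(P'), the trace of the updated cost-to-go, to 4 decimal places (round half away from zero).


11.3385

BᵀP = [-4.5000 -13.5000; -14.0000 -30.0000]
S = R + BᵀPB = [2 0; 0 2] + [20.2500 45.0000; 45.0000 116.0000] = [22.2500 45.0000; 45.0000 118.0000]
BᵀPA = [22.5000 -6.7500; 46.0000 -27.0000]
K = S⁻¹·BᵀPA = [0.9742 0.6969; 0.0183 -0.4946]
A−BK = [1.0733 1.0216; -0.5021 -0.4438]
AᵀP(A−BK) = [3.2381 2.5704; 2.5704 2.6003]
P' = Q + AᵀP(A−BK) = [6.4881 4.0704; 4.0704 4.8503]
tr(P') = 11.3385


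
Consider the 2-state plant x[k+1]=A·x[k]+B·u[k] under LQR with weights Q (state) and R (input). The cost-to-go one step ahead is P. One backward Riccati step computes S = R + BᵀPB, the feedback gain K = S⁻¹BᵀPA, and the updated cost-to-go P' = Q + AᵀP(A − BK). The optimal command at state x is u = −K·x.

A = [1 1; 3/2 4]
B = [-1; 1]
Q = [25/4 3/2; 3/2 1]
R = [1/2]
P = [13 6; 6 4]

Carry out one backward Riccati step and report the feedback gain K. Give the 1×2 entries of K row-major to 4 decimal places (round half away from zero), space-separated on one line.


BᵀP = [-7.0000 -2.0000]
S = R + BᵀPB = [1/2] + [5.0000] = [5.5000]
BᵀPA = [-10.0000 -15.0000]
K = S⁻¹·BᵀPA = [-1.8182 -2.7273]
A−BK = [-0.8182 -1.7273; 3.3182 6.7273]
AᵀP(A−BK) = [21.8182 42.7273; 42.7273 84.0909]
P' = Q + AᵀP(A−BK) = [28.0682 44.2273; 44.2273 85.0909]
tr(P') = 113.1591

-1.8182 -2.7273


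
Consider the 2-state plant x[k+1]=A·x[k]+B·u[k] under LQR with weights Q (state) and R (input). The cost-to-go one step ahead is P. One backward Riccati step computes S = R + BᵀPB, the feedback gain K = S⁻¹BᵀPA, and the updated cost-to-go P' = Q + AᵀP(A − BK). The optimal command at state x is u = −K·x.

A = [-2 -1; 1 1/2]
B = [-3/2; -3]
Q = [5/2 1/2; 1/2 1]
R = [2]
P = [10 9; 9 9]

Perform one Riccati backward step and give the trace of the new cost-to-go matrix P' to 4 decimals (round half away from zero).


BᵀP = [-42.0000 -40.5000]
S = R + BᵀPB = [2] + [184.5000] = [186.5000]
BᵀPA = [43.5000 21.7500]
K = S⁻¹·BᵀPA = [0.2332 0.1166]
A−BK = [-1.6501 -0.8251; 1.6997 0.8499]
AᵀP(A−BK) = [2.8539 1.4269; 1.4269 0.7135]
P' = Q + AᵀP(A−BK) = [5.3539 1.9269; 1.9269 1.7135]
tr(P') = 7.0674

7.0674


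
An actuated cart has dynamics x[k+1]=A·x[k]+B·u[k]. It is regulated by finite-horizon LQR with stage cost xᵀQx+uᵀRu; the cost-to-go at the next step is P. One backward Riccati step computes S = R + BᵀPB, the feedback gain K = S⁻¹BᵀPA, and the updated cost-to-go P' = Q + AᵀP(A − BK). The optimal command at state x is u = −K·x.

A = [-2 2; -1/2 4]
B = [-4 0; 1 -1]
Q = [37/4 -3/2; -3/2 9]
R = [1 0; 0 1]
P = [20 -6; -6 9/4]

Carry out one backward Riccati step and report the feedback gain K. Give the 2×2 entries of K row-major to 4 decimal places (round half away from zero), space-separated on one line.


0.4461 -0.2686 0.2572 -1.2464

BᵀP = [-86.0000 26.2500; 6.0000 -2.2500]
S = R + BᵀPB = [1 0; 0 1] + [370.2500 -26.2500; -26.2500 2.2500] = [371.2500 -26.2500; -26.2500 3.2500]
BᵀPA = [158.8750 -67.0000; -10.8750 3.0000]
K = S⁻¹·BᵀPA = [0.4461 -0.2686; 0.2572 -1.2464]
A−BK = [-0.2155 0.9256; -0.6889 3.0222]
AᵀP(A−BK) = [0.4803 -1.3807; -1.3807 5.7430]
P' = Q + AᵀP(A−BK) = [9.7303 -2.8807; -2.8807 14.7430]
tr(P') = 24.4733


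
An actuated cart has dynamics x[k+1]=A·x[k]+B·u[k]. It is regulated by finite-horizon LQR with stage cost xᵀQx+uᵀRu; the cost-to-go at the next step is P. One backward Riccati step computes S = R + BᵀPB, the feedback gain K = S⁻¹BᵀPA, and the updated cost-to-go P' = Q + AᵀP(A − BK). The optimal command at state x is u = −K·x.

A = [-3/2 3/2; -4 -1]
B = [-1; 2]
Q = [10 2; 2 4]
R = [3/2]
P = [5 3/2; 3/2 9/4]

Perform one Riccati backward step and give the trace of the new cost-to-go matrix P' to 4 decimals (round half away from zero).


BᵀP = [-2.0000 3.0000]
S = R + BᵀPB = [3/2] + [8.0000] = [9.5000]
BᵀPA = [-9.0000 -6.0000]
K = S⁻¹·BᵀPA = [-0.9474 -0.6316]
A−BK = [-2.4474 0.8684; -2.1053 0.2632]
AᵀP(A−BK) = [56.7237 -14.6842; -14.6842 5.2105]
P' = Q + AᵀP(A−BK) = [66.7237 -12.6842; -12.6842 9.2105]
tr(P') = 75.9342

75.9342


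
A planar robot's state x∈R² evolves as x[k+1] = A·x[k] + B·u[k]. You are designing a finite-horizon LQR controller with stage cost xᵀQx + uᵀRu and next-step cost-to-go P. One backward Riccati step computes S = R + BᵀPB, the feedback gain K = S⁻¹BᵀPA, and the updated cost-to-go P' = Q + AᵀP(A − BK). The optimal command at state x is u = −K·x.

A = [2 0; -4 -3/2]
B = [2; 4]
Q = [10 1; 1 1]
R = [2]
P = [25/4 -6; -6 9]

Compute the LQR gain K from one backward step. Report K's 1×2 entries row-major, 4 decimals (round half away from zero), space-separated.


BᵀP = [-11.5000 24.0000]
S = R + BᵀPB = [2] + [73.0000] = [75.0000]
BᵀPA = [-119.0000 -36.0000]
K = S⁻¹·BᵀPA = [-1.5867 -0.4800]
A−BK = [5.1733 0.9600; 2.3467 0.4200]
AᵀP(A−BK) = [76.1867 14.8800; 14.8800 2.9700]
P' = Q + AᵀP(A−BK) = [86.1867 15.8800; 15.8800 3.9700]
tr(P') = 90.1567

-1.5867 -0.4800


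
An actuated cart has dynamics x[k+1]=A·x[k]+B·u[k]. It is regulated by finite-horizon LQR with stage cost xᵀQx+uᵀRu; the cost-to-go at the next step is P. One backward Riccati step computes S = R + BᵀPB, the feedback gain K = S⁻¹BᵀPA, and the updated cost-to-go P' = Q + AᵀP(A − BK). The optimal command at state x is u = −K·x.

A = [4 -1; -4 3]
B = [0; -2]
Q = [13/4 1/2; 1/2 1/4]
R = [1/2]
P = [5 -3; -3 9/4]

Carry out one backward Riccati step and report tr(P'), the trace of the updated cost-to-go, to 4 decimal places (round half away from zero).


33.0395

BᵀP = [6.0000 -4.5000]
S = R + BᵀPB = [1/2] + [9.0000] = [9.5000]
BᵀPA = [42.0000 -19.5000]
K = S⁻¹·BᵀPA = [4.4211 -2.0526]
A−BK = [4.0000 -1.0000; 4.8421 -1.1053]
AᵀP(A−BK) = [26.3158 -8.7895; -8.7895 3.2237]
P' = Q + AᵀP(A−BK) = [29.5658 -8.2895; -8.2895 3.4737]
tr(P') = 33.0395


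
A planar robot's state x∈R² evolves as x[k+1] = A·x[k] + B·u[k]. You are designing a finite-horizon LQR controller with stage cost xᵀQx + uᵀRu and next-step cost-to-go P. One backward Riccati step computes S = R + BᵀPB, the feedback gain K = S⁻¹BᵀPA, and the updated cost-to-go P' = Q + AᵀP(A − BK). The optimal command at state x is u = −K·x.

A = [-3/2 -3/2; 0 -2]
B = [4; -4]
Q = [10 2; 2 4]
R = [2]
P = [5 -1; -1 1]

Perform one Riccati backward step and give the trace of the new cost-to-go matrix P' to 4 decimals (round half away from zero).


BᵀP = [24.0000 -8.0000]
S = R + BᵀPB = [2] + [128.0000] = [130.0000]
BᵀPA = [-36.0000 -20.0000]
K = S⁻¹·BᵀPA = [-0.2769 -0.1538]
A−BK = [-0.3923 -0.8846; -1.1077 -2.6154]
AᵀP(A−BK) = [1.2808 2.7115; 2.7115 6.1731]
P' = Q + AᵀP(A−BK) = [11.2808 4.7115; 4.7115 10.1731]
tr(P') = 21.4538

21.4538


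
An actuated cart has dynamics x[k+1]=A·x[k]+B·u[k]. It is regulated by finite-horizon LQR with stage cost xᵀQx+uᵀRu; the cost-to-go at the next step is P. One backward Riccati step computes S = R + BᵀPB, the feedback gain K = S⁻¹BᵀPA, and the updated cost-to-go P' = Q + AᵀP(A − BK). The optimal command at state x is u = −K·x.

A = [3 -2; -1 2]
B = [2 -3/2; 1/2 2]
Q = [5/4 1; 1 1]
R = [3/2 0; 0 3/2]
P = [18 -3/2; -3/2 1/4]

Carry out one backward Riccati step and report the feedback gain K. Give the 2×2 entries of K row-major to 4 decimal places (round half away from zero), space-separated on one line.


0.9082 -0.5382 -0.7597 0.6528

BᵀP = [35.2500 -2.8750; -30.0000 2.7500]
S = R + BᵀPB = [3/2 0; 0 3/2] + [69.0625 -58.6250; -58.6250 50.5000] = [70.5625 -58.6250; -58.6250 52.0000]
BᵀPA = [108.6250 -76.2500; -92.7500 65.5000]
K = S⁻¹·BᵀPA = [0.9082 -0.5382; -0.7597 0.6528]
A−BK = [0.0440 0.0557; 0.0654 0.9635]
AᵀP(A−BK) = [2.1303 -1.4864; -1.4864 1.2007]
P' = Q + AᵀP(A−BK) = [3.3803 -0.4864; -0.4864 2.2007]
tr(P') = 5.5810


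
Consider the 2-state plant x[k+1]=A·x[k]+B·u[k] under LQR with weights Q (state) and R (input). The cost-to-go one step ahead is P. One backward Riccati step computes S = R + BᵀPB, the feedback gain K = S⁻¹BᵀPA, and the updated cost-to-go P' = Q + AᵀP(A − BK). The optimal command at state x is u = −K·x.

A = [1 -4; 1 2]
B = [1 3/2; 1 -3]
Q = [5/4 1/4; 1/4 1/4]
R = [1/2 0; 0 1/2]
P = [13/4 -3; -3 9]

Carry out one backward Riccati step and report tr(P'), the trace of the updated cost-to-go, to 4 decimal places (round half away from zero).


4.5253

BᵀP = [0.2500 6.0000; 13.8750 -31.5000]
S = R + BᵀPB = [1/2 0; 0 1/2] + [6.2500 -17.6250; -17.6250 115.3125] = [6.7500 -17.6250; -17.6250 115.8125]
BᵀPA = [6.2500 11.0000; -17.6250 -118.5000]
K = S⁻¹·BᵀPA = [0.8771 -1.7292; -0.0187 -1.2864]
A−BK = [0.1510 -0.3412; 0.0668 -0.1299]
AᵀP(A−BK) = [0.4385 -0.8646; -0.8646 2.5868]
P' = Q + AᵀP(A−BK) = [1.6885 -0.6146; -0.6146 2.8368]
tr(P') = 4.5253


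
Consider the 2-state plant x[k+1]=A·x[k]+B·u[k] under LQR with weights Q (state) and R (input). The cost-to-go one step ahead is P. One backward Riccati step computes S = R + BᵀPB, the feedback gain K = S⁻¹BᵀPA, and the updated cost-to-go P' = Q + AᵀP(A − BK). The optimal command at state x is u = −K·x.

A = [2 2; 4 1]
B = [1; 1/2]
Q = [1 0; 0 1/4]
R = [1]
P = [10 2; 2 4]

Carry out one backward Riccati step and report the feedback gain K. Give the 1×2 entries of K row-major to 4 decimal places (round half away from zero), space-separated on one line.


BᵀP = [11.0000 4.0000]
S = R + BᵀPB = [1] + [13.0000] = [14.0000]
BᵀPA = [38.0000 26.0000]
K = S⁻¹·BᵀPA = [2.7143 1.8571]
A−BK = [-0.7143 0.1429; 2.6429 0.0714]
AᵀP(A−BK) = [32.8571 5.4286; 5.4286 3.7143]
P' = Q + AᵀP(A−BK) = [33.8571 5.4286; 5.4286 3.9643]
tr(P') = 37.8214

2.7143 1.8571


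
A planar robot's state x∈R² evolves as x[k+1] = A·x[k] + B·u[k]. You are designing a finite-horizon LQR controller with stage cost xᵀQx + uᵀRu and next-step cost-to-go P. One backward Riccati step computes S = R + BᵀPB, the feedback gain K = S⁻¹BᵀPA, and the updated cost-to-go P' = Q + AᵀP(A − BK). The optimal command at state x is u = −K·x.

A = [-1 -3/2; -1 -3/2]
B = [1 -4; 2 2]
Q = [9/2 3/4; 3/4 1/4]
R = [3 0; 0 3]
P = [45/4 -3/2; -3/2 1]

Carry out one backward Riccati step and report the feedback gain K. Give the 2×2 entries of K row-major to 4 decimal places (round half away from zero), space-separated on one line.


-0.3628 -0.5442 0.1346 0.2018

BᵀP = [8.2500 0.5000; -48.0000 8.0000]
S = R + BᵀPB = [3 0; 0 3] + [9.2500 -32.0000; -32.0000 208.0000] = [12.2500 -32.0000; -32.0000 211.0000]
BᵀPA = [-8.7500 -13.1250; 40.0000 60.0000]
K = S⁻¹·BᵀPA = [-0.3628 -0.5442; 0.1346 0.2018]
A−BK = [-0.0990 -0.1485; -0.5435 -0.8152]
AᵀP(A−BK) = [0.6934 1.0401; 1.0401 1.5602]
P' = Q + AᵀP(A−BK) = [5.1934 1.7901; 1.7901 1.8102]
tr(P') = 7.0036


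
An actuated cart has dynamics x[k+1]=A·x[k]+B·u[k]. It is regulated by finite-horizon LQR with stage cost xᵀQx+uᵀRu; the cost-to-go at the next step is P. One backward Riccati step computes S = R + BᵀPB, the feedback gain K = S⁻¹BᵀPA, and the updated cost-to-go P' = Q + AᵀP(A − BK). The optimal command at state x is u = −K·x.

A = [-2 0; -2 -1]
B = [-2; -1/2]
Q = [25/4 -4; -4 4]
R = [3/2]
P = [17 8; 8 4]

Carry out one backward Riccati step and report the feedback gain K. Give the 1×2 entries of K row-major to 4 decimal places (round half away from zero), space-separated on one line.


1.2948 0.2081

BᵀP = [-38.0000 -18.0000]
S = R + BᵀPB = [3/2] + [85.0000] = [86.5000]
BᵀPA = [112.0000 18.0000]
K = S⁻¹·BᵀPA = [1.2948 0.2081]
A−BK = [0.5896 0.4162; -1.3526 -0.8960]
AᵀP(A−BK) = [2.9827 0.6936; 0.6936 0.2543]
P' = Q + AᵀP(A−BK) = [9.2327 -3.3064; -3.3064 4.2543]
tr(P') = 13.4870


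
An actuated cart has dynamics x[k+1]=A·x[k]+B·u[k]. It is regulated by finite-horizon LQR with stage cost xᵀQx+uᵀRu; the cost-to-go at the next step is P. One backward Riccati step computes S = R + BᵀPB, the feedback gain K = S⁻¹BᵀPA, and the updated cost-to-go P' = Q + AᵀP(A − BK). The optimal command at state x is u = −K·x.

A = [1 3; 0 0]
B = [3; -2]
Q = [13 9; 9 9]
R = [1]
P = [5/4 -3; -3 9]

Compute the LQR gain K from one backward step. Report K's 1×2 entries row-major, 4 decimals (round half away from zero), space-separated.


0.1157 0.3472

BᵀP = [9.7500 -27.0000]
S = R + BᵀPB = [1] + [83.2500] = [84.2500]
BᵀPA = [9.7500 29.2500]
K = S⁻¹·BᵀPA = [0.1157 0.3472]
A−BK = [0.6528 1.9585; 0.2315 0.6944]
AᵀP(A−BK) = [0.1217 0.3650; 0.3650 1.0950]
P' = Q + AᵀP(A−BK) = [13.1217 9.3650; 9.3650 10.0950]
tr(P') = 23.2166


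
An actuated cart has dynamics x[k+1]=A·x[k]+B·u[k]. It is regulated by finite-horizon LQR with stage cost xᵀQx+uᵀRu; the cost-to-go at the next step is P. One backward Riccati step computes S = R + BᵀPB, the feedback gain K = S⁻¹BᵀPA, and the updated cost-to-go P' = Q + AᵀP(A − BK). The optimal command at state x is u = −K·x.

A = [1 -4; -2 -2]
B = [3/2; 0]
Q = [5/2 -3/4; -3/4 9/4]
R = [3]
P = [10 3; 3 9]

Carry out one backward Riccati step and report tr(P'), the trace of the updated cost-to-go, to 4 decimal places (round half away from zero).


BᵀP = [15.0000 4.5000]
S = R + BᵀPB = [3] + [22.5000] = [25.5000]
BᵀPA = [6.0000 -69.0000]
K = S⁻¹·BᵀPA = [0.2353 -2.7059]
A−BK = [0.6471 0.0588; -2.0000 -2.0000]
AᵀP(A−BK) = [32.5882 30.2353; 30.2353 57.2941]
P' = Q + AᵀP(A−BK) = [35.0882 29.4853; 29.4853 59.5441]
tr(P') = 94.6324

94.6324


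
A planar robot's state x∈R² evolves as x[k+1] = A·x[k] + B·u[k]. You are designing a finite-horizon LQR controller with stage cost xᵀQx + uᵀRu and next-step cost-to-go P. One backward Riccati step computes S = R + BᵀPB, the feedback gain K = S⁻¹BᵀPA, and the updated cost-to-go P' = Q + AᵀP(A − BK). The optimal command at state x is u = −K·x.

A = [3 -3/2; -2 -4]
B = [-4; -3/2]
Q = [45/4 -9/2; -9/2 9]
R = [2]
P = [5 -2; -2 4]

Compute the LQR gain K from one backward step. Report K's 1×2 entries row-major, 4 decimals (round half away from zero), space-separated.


-0.8209 0.2612

BᵀP = [-17.0000 2.0000]
S = R + BᵀPB = [2] + [65.0000] = [67.0000]
BᵀPA = [-55.0000 17.5000]
K = S⁻¹·BᵀPA = [-0.8209 0.2612]
A−BK = [-0.2836 -0.4552; -3.2313 -3.6082]
AᵀP(A−BK) = [39.8507 41.8657; 41.8657 46.6791]
P' = Q + AᵀP(A−BK) = [51.1007 37.3657; 37.3657 55.6791]
tr(P') = 106.7799


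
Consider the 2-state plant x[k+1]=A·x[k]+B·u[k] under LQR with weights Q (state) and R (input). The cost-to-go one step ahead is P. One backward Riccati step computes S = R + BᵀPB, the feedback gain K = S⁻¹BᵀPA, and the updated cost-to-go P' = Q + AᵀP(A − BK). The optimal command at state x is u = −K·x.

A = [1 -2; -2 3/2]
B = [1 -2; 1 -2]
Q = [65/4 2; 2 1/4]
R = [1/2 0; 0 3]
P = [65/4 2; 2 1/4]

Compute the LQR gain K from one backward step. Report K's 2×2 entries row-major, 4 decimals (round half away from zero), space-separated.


0.3966 -0.9555 -0.1322 0.3185

BᵀP = [18.2500 2.2500; -36.5000 -4.5000]
S = R + BᵀPB = [1/2 0; 0 3] + [20.5000 -41.0000; -41.0000 82.0000] = [21.0000 -41.0000; -41.0000 85.0000]
BᵀPA = [13.7500 -33.1250; -27.5000 66.2500]
K = S⁻¹·BᵀPA = [0.3966 -0.9555; -0.1322 0.3185]
A−BK = [0.3389 -0.4075; -2.6611 3.0925]
AᵀP(A−BK) = [0.1605 -0.3525; -0.3525 0.8093]
P' = Q + AᵀP(A−BK) = [16.4105 1.6475; 1.6475 1.0593]
tr(P') = 17.4698


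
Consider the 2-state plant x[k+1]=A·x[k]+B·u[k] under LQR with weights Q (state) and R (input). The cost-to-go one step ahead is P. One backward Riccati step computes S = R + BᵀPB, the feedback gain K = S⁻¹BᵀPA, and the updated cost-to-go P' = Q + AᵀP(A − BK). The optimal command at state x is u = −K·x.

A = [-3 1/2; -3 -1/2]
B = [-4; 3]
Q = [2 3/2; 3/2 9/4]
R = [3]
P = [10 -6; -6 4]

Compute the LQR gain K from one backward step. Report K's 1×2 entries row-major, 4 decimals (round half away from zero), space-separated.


0.1924 -0.1370

BᵀP = [-58.0000 36.0000]
S = R + BᵀPB = [3] + [340.0000] = [343.0000]
BᵀPA = [66.0000 -47.0000]
K = S⁻¹·BᵀPA = [0.1924 -0.1370]
A−BK = [-2.2303 -0.0481; -3.5773 -0.0889]
AᵀP(A−BK) = [5.3003 0.0437; 0.0437 0.0598]
P' = Q + AᵀP(A−BK) = [7.3003 1.5437; 1.5437 2.3098]
tr(P') = 9.6101


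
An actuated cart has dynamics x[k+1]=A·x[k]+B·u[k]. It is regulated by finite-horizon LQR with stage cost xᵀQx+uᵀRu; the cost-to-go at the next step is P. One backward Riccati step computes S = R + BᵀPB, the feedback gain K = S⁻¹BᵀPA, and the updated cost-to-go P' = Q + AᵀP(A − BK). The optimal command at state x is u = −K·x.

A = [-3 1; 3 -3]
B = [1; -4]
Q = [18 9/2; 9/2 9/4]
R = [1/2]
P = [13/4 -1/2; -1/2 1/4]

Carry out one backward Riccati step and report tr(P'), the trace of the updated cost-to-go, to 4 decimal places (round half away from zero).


BᵀP = [5.2500 -1.5000]
S = R + BᵀPB = [1/2] + [11.2500] = [11.7500]
BᵀPA = [-20.2500 9.7500]
K = S⁻¹·BᵀPA = [-1.7234 0.8298]
A−BK = [-1.2766 0.1702; -3.8936 0.3191]
AᵀP(A−BK) = [5.6011 -1.1968; -1.1968 0.4096]
P' = Q + AᵀP(A−BK) = [23.6011 3.3032; 3.3032 2.6596]
tr(P') = 26.2606

26.2606


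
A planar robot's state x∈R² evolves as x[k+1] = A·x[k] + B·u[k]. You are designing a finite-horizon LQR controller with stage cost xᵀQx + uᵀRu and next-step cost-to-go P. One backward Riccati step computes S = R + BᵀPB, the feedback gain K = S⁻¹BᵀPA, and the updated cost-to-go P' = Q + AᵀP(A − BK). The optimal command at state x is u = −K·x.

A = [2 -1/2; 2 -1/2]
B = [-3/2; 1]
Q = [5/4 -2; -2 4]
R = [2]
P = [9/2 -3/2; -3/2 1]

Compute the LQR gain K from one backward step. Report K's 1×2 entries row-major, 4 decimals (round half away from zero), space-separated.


-0.5674 0.1418

BᵀP = [-8.2500 3.2500]
S = R + BᵀPB = [2] + [15.6250] = [17.6250]
BᵀPA = [-10.0000 2.5000]
K = S⁻¹·BᵀPA = [-0.5674 0.1418]
A−BK = [1.1489 -0.2872; 2.5674 -0.6418]
AᵀP(A−BK) = [4.3262 -1.0816; -1.0816 0.2704]
P' = Q + AᵀP(A−BK) = [5.5762 -3.0816; -3.0816 4.2704]
tr(P') = 9.8466


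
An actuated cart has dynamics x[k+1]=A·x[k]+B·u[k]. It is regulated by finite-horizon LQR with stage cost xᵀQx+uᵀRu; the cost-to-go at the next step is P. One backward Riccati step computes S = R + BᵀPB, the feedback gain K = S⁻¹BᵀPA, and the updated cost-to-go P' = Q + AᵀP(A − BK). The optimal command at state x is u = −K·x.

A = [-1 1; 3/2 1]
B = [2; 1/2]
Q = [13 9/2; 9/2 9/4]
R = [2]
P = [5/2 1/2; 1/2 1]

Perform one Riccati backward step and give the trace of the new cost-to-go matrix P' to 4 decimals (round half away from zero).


BᵀP = [5.2500 1.5000]
S = R + BᵀPB = [2] + [11.2500] = [13.2500]
BᵀPA = [-3.0000 6.7500]
K = S⁻¹·BᵀPA = [-0.2264 0.5094]
A−BK = [-0.5472 -0.0189; 1.6132 0.7453]
AᵀP(A−BK) = [2.5708 0.7783; 0.7783 1.0613]
P' = Q + AᵀP(A−BK) = [15.5708 5.2783; 5.2783 3.3113]
tr(P') = 18.8821

18.8821


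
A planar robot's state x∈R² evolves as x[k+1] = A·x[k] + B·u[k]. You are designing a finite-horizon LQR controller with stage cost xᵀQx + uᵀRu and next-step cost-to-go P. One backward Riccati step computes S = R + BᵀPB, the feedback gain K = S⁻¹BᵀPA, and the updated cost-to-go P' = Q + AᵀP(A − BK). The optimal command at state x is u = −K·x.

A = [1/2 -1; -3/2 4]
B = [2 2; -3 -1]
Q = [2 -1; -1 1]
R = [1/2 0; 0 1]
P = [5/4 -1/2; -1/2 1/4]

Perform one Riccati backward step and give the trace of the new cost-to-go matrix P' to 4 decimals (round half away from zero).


3.4826

BᵀP = [4.0000 -1.7500; 3.0000 -1.2500]
S = R + BᵀPB = [1/2 0; 0 1] + [13.2500 9.7500; 9.7500 7.2500] = [13.7500 9.7500; 9.7500 8.2500]
BᵀPA = [4.6250 -11.0000; 3.3750 -8.0000]
K = S⁻¹·BᵀPA = [0.2857 -0.6939; 0.0714 -0.1497]
A−BK = [-0.2143 0.6871; -0.5714 1.7687]
AᵀP(A−BK) = [0.0625 -0.1607; -0.1607 0.4201]
P' = Q + AᵀP(A−BK) = [2.0625 -1.1607; -1.1607 1.4201]
tr(P') = 3.4826


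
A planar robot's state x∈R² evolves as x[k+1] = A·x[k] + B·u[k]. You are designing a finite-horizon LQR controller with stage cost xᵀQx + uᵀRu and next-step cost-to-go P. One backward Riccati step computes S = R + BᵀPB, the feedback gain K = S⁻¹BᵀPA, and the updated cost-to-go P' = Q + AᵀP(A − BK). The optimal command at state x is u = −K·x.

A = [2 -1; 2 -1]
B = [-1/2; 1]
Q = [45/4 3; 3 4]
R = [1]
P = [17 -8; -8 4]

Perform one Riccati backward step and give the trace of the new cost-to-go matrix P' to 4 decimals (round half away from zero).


BᵀP = [-16.5000 8.0000]
S = R + BᵀPB = [1] + [16.2500] = [17.2500]
BᵀPA = [-17.0000 8.5000]
K = S⁻¹·BᵀPA = [-0.9855 0.4928]
A−BK = [1.5072 -0.7536; 2.9855 -1.4928]
AᵀP(A−BK) = [3.2464 -1.6232; -1.6232 0.8116]
P' = Q + AᵀP(A−BK) = [14.4964 1.3768; 1.3768 4.8116]
tr(P') = 19.3080

19.3080


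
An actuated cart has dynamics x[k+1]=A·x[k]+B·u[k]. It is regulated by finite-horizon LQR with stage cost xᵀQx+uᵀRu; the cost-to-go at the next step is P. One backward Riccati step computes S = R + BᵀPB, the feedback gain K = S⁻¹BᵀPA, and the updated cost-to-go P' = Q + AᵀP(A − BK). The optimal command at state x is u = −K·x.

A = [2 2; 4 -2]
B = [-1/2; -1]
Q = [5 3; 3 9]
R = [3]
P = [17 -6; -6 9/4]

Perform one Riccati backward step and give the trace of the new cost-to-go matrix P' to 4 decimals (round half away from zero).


BᵀP = [-2.5000 0.7500]
S = R + BᵀPB = [3] + [0.5000] = [3.5000]
BᵀPA = [-2.0000 -6.5000]
K = S⁻¹·BᵀPA = [-0.5714 -1.8571]
A−BK = [1.7143 1.0714; 3.4286 -3.8571]
AᵀP(A−BK) = [6.8571 22.2857; 22.2857 112.9286]
P' = Q + AᵀP(A−BK) = [11.8571 25.2857; 25.2857 121.9286]
tr(P') = 133.7857

133.7857


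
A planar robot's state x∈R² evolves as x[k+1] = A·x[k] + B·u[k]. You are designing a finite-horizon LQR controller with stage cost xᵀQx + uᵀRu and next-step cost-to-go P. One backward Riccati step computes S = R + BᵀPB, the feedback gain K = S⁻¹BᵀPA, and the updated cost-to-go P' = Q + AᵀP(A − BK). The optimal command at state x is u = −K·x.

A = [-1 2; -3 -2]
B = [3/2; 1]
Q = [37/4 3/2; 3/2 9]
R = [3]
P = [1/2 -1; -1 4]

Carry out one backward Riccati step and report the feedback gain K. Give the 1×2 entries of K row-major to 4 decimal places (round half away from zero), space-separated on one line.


BᵀP = [-0.2500 2.5000]
S = R + BᵀPB = [3] + [2.1250] = [5.1250]
BᵀPA = [-7.2500 -5.5000]
K = S⁻¹·BᵀPA = [-1.4146 -1.0732]
A−BK = [1.1220 3.6098; -1.5854 -0.9268]
AᵀP(A−BK) = [20.2439 19.2195; 19.2195 20.0976]
P' = Q + AᵀP(A−BK) = [29.4939 20.7195; 20.7195 29.0976]
tr(P') = 58.5915

-1.4146 -1.0732


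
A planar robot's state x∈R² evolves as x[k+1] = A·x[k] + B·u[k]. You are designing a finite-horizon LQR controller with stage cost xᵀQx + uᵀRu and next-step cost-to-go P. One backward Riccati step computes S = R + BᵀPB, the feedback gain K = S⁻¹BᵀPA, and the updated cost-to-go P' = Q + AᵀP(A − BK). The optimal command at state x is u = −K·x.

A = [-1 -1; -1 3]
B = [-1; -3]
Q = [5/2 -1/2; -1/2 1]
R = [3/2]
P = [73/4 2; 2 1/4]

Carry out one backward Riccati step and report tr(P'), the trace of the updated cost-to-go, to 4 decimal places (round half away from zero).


5.5294

BᵀP = [-24.2500 -2.7500]
S = R + BᵀPB = [3/2] + [32.5000] = [34.0000]
BᵀPA = [27.0000 16.0000]
K = S⁻¹·BᵀPA = [0.7941 0.4706]
A−BK = [-0.2059 -0.5294; 1.3824 4.4118]
AᵀP(A−BK) = [1.0588 0.7941; 0.7941 0.9706]
P' = Q + AᵀP(A−BK) = [3.5588 0.2941; 0.2941 1.9706]
tr(P') = 5.5294


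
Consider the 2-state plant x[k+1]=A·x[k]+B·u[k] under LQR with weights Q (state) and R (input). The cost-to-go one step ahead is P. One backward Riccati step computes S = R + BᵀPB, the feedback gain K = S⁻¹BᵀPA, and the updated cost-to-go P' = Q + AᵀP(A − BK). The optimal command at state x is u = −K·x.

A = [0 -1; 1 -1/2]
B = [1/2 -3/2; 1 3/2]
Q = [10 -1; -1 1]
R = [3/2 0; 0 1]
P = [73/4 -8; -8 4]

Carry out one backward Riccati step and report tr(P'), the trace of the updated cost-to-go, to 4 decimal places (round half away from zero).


BᵀP = [1.1250 0.0000; -39.3750 18.0000]
S = R + BᵀPB = [3/2 0; 0 1] + [0.5625 -1.6875; -1.6875 86.0625] = [2.0625 -1.6875; -1.6875 87.0625]
BᵀPA = [0.0000 -1.1250; 18.0000 30.3750]
K = S⁻¹·BᵀPA = [0.1719 -0.2642; 0.2101 0.3438]
A−BK = [0.2292 -0.3523; 0.5130 -0.7515]
AᵀP(A−BK) = [0.2186 -0.1878; -0.1878 0.5109]
P' = Q + AᵀP(A−BK) = [10.2186 -1.1878; -1.1878 1.5109]
tr(P') = 11.7294

11.7294


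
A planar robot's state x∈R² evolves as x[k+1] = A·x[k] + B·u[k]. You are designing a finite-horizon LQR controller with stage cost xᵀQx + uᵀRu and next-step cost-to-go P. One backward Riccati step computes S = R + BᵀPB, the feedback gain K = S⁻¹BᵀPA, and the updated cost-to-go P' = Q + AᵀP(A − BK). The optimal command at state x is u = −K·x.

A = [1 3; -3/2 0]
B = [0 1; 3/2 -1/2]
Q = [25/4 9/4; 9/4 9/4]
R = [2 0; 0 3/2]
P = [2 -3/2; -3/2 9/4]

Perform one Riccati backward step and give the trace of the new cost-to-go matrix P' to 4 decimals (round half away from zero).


BᵀP = [-2.2500 3.3750; 2.7500 -2.6250]
S = R + BᵀPB = [2 0; 0 3/2] + [5.0625 -3.9375; -3.9375 4.0625] = [7.0625 -3.9375; -3.9375 5.5625]
BᵀPA = [-7.3125 -6.7500; 6.6875 8.2500]
K = S⁻¹·BᵀPA = [-0.6032 -0.2129; 0.7753 1.3325]
A−BK = [0.2247 1.6675; -0.2076 0.9855]
AᵀP(A−BK) = [1.9671 2.2825; 2.2825 5.5703]
P' = Q + AᵀP(A−BK) = [8.2171 4.5325; 4.5325 7.8203]
tr(P') = 16.0375

16.0375


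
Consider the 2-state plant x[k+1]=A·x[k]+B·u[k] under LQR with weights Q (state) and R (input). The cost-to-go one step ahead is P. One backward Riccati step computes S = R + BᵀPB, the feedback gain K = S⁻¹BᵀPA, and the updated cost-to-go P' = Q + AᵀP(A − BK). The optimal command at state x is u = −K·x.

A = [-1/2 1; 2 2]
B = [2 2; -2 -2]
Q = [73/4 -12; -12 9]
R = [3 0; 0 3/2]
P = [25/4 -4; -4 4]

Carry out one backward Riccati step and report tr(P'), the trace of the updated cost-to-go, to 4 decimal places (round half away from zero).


33.1529

BᵀP = [20.5000 -16.0000; 20.5000 -16.0000]
S = R + BᵀPB = [3 0; 0 3/2] + [73.0000 73.0000; 73.0000 73.0000] = [76.0000 73.0000; 73.0000 74.5000]
BᵀPA = [-42.2500 -11.5000; -42.2500 -11.5000]
K = S⁻¹·BᵀPA = [-0.1903 -0.0518; -0.3806 -0.1036]
A−BK = [0.6419 1.3108; 0.8581 1.6892]
AᵀP(A−BK) = [1.4400 2.3091; 2.3091 4.4628]
P' = Q + AᵀP(A−BK) = [19.6900 -9.6909; -9.6909 13.4628]
tr(P') = 33.1529


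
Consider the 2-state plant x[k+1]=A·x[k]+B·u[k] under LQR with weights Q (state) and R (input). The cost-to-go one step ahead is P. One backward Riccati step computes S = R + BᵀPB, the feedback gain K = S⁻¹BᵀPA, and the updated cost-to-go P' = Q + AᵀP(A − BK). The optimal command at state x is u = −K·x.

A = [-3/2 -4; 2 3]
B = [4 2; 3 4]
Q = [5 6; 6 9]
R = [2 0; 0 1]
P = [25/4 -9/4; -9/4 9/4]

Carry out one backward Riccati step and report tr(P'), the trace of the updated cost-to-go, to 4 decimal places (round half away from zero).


31.2098

BᵀP = [18.2500 -2.2500; 3.5000 4.5000]
S = R + BᵀPB = [2 0; 0 1] + [66.2500 27.5000; 27.5000 25.0000] = [68.2500 27.5000; 27.5000 26.0000]
BᵀPA = [-31.8750 -79.7500; 3.7500 -0.5000]
K = S⁻¹·BᵀPA = [-0.9152 -2.0228; 1.1122 2.1203]
A−BK = [-0.0637 -0.1493; 0.2967 0.5873]
AᵀP(A−BK) = [3.2206 6.6960; 6.6960 13.9892]
P' = Q + AᵀP(A−BK) = [8.2206 12.6960; 12.6960 22.9892]
tr(P') = 31.2098


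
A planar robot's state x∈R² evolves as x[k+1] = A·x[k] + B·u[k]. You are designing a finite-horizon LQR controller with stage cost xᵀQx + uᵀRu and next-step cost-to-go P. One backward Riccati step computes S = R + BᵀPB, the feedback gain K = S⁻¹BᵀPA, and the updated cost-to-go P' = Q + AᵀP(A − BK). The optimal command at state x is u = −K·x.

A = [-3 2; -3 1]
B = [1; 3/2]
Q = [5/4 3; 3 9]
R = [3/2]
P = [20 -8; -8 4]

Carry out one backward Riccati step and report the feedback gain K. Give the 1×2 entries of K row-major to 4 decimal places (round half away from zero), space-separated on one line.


-2.7692 2.1538

BᵀP = [8.0000 -2.0000]
S = R + BᵀPB = [3/2] + [5.0000] = [6.5000]
BᵀPA = [-18.0000 14.0000]
K = S⁻¹·BᵀPA = [-2.7692 2.1538]
A−BK = [-0.2308 -0.1538; 1.1538 -2.2308]
AᵀP(A−BK) = [22.1538 -21.2308; -21.2308 21.8462]
P' = Q + AᵀP(A−BK) = [23.4038 -18.2308; -18.2308 30.8462]
tr(P') = 54.2500


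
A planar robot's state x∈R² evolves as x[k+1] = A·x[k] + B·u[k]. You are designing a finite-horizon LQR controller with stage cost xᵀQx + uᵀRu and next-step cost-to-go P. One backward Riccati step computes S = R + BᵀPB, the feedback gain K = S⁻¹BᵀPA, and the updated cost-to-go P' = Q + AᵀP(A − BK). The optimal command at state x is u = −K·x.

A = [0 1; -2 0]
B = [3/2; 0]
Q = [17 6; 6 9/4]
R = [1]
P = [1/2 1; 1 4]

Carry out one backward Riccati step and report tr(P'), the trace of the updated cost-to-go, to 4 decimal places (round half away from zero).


31.2500

BᵀP = [0.7500 1.5000]
S = R + BᵀPB = [1] + [1.1250] = [2.1250]
BᵀPA = [-3.0000 0.7500]
K = S⁻¹·BᵀPA = [-1.4118 0.3529]
A−BK = [2.1176 0.4706; -2.0000 0.0000]
AᵀP(A−BK) = [11.7647 -0.9412; -0.9412 0.2353]
P' = Q + AᵀP(A−BK) = [28.7647 5.0588; 5.0588 2.4853]
tr(P') = 31.2500


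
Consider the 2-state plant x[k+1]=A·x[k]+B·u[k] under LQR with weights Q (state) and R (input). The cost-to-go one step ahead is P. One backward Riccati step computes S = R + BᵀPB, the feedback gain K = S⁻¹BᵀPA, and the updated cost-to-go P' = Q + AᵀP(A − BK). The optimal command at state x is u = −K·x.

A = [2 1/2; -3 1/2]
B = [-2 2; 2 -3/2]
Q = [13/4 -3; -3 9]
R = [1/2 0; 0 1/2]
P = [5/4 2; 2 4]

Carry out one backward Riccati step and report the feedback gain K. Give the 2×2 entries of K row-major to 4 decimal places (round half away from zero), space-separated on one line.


BᵀP = [1.5000 4.0000; -0.5000 -2.0000]
S = R + BᵀPB = [1/2 0; 0 1/2] + [5.0000 -3.0000; -3.0000 2.0000] = [5.5000 -3.0000; -3.0000 2.5000]
BᵀPA = [-9.0000 2.7500; 5.0000 -1.2500]
K = S⁻¹·BᵀPA = [-1.5789 0.6579; 0.1053 0.2895]
A−BK = [-1.3684 1.2368; 0.3158 -0.3816]
AᵀP(A−BK) = [2.2632 -1.2763; -1.2763 0.8651]
P' = Q + AᵀP(A−BK) = [5.5132 -4.2763; -4.2763 9.8651]
tr(P') = 15.3783

-1.5789 0.6579 0.1053 0.2895


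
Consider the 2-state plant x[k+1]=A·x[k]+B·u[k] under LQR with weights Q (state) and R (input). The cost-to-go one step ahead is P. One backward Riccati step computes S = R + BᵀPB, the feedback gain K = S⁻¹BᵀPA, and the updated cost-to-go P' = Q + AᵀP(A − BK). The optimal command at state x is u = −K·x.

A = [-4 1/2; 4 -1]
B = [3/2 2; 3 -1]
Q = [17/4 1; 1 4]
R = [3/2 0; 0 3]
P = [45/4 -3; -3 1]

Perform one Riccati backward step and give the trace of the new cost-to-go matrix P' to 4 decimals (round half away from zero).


BᵀP = [7.8750 -1.5000; 25.5000 -7.0000]
S = R + BᵀPB = [3/2 0; 0 3] + [7.3125 17.2500; 17.2500 58.0000] = [8.8125 17.2500; 17.2500 61.0000]
BᵀPA = [-37.5000 5.4375; -130.0000 19.7500]
K = S⁻¹·BᵀPA = [-0.1875 -0.0375; -2.0781 0.3344]
A−BK = [0.4375 -0.1125; 2.4844 -0.5531]
AᵀP(A−BK) = [14.8125 -2.4375; -2.4375 0.4125]
P' = Q + AᵀP(A−BK) = [19.0625 -1.4375; -1.4375 4.4125]
tr(P') = 23.4750

23.4750


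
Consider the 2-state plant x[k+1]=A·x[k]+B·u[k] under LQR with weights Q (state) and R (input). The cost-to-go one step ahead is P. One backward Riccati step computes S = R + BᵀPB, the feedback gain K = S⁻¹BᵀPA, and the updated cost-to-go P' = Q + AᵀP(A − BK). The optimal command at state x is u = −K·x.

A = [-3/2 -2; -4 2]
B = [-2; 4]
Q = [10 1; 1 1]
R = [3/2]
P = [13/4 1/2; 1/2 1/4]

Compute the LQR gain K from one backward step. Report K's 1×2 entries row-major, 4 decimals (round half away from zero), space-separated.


BᵀP = [-4.5000 0.0000]
S = R + BᵀPB = [3/2] + [9.0000] = [10.5000]
BᵀPA = [6.7500 9.0000]
K = S⁻¹·BᵀPA = [0.6429 0.8571]
A−BK = [-0.2143 -0.2857; -6.5714 -1.4286]
AᵀP(A−BK) = [12.9732 4.4643; 4.4643 2.2857]
P' = Q + AᵀP(A−BK) = [22.9732 5.4643; 5.4643 3.2857]
tr(P') = 26.2589

0.6429 0.8571


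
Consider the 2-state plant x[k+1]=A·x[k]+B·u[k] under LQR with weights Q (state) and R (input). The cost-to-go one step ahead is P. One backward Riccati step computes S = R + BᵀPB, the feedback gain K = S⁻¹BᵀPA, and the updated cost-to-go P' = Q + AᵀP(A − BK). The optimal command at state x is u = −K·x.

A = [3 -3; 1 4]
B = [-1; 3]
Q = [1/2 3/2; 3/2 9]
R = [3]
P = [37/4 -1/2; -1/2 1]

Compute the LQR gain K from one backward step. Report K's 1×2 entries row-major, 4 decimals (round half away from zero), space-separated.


BᵀP = [-10.7500 3.5000]
S = R + BᵀPB = [3] + [21.2500] = [24.2500]
BᵀPA = [-28.7500 46.2500]
K = S⁻¹·BᵀPA = [-1.1856 1.9072]
A−BK = [1.8144 -1.0928; 4.5567 -1.7216]
AᵀP(A−BK) = [47.1649 -28.9175; -28.9175 23.0412]
P' = Q + AᵀP(A−BK) = [47.6649 -27.4175; -27.4175 32.0412]
tr(P') = 79.7062

-1.1856 1.9072


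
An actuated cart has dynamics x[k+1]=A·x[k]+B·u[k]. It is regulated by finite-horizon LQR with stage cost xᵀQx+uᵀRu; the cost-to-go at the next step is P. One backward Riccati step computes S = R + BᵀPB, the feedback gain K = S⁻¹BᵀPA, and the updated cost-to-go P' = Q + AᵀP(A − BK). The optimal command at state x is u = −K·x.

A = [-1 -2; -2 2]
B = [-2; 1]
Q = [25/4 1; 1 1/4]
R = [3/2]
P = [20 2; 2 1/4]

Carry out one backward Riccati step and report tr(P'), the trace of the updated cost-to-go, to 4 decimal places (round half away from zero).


BᵀP = [-38.0000 -3.7500]
S = R + BᵀPB = [3/2] + [72.2500] = [73.7500]
BᵀPA = [45.5000 68.5000]
K = S⁻¹·BᵀPA = [0.6169 0.9288]
A−BK = [0.2339 -0.1424; -2.6169 1.0712]
AᵀP(A−BK) = [0.9288 0.7390; 0.7390 1.3763]
P' = Q + AᵀP(A−BK) = [7.1788 1.7390; 1.7390 1.6263]
tr(P') = 8.8051

8.8051


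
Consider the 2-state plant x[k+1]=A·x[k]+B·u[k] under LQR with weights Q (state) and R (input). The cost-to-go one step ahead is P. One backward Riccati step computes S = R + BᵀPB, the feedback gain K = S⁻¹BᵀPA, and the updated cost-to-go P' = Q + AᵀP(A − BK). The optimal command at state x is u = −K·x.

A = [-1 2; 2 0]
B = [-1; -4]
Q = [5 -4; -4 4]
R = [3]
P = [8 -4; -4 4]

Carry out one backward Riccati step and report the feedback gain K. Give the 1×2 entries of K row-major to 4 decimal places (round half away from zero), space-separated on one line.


BᵀP = [8.0000 -12.0000]
S = R + BᵀPB = [3] + [40.0000] = [43.0000]
BᵀPA = [-32.0000 16.0000]
K = S⁻¹·BᵀPA = [-0.7442 0.3721]
A−BK = [-1.7442 2.3721; -0.9767 1.4884]
AᵀP(A−BK) = [16.1860 -20.0930; -20.0930 26.0465]
P' = Q + AᵀP(A−BK) = [21.1860 -24.0930; -24.0930 30.0465]
tr(P') = 51.2326

-0.7442 0.3721


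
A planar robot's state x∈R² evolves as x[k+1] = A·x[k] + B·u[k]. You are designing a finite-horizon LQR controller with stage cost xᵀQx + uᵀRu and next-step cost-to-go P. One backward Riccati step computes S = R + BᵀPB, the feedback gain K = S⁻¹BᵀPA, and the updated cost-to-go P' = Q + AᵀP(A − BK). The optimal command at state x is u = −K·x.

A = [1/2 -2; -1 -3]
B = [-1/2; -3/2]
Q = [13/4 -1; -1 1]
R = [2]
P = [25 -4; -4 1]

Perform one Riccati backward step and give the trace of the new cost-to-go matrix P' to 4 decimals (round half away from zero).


43.9861

BᵀP = [-6.5000 0.5000]
S = R + BᵀPB = [2] + [2.5000] = [4.5000]
BᵀPA = [-3.7500 11.5000]
K = S⁻¹·BᵀPA = [-0.8333 2.5556]
A−BK = [0.0833 -0.7222; -2.2500 0.8333]
AᵀP(A−BK) = [8.1250 -14.4167; -14.4167 31.6111]
P' = Q + AᵀP(A−BK) = [11.3750 -15.4167; -15.4167 32.6111]
tr(P') = 43.9861


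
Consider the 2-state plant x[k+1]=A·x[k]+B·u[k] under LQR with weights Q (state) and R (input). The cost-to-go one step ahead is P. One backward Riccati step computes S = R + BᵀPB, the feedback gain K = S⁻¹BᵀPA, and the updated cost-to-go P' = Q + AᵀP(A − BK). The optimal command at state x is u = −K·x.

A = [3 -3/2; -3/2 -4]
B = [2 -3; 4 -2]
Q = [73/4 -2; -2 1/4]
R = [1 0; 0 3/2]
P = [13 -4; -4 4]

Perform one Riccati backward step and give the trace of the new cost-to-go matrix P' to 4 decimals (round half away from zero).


BᵀP = [10.0000 8.0000; -31.0000 4.0000]
S = R + BᵀPB = [1 0; 0 3/2] + [52.0000 -46.0000; -46.0000 85.0000] = [53.0000 -46.0000; -46.0000 86.5000]
BᵀPA = [18.0000 -47.0000; -99.0000 30.5000]
K = S⁻¹·BᵀPA = [-1.2141 -1.0786; -1.7902 -0.2210]
A−BK = [0.0577 -0.0058; -0.2239 -0.1276]
AᵀP(A−BK) = [6.6283 2.0372; 2.0372 1.2963]
P' = Q + AᵀP(A−BK) = [24.8783 0.0372; 0.0372 1.5463]
tr(P') = 26.4246

26.4246


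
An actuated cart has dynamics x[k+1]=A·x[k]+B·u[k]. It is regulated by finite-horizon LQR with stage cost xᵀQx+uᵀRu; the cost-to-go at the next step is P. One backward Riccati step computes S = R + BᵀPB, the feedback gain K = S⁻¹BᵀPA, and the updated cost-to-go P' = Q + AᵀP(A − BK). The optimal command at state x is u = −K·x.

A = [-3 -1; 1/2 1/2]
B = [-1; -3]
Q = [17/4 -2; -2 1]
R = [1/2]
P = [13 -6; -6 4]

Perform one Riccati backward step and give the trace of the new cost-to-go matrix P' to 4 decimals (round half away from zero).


BᵀP = [5.0000 -6.0000]
S = R + BᵀPB = [1/2] + [13.0000] = [13.5000]
BᵀPA = [-18.0000 -8.0000]
K = S⁻¹·BᵀPA = [-1.3333 -0.5926]
A−BK = [-4.3333 -1.5926; -3.5000 -1.2778]
AᵀP(A−BK) = [112.0000 41.3333; 41.3333 15.2593]
P' = Q + AᵀP(A−BK) = [116.2500 39.3333; 39.3333 16.2593]
tr(P') = 132.5093

132.5093


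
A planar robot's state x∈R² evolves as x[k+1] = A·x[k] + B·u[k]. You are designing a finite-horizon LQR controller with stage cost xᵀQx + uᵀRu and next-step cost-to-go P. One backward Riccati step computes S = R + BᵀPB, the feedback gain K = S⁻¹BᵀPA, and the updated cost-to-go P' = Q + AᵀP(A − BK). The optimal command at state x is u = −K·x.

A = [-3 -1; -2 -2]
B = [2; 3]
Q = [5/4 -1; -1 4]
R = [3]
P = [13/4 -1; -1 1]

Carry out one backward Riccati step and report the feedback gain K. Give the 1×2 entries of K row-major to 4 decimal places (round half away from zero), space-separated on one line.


BᵀP = [3.5000 1.0000]
S = R + BᵀPB = [3] + [10.0000] = [13.0000]
BᵀPA = [-12.5000 -5.5000]
K = S⁻¹·BᵀPA = [-0.9615 -0.4231]
A−BK = [-1.0769 -0.1538; 0.8846 -0.7308]
AᵀP(A−BK) = [9.2308 0.4615; 0.4615 0.9231]
P' = Q + AᵀP(A−BK) = [10.4808 -0.5385; -0.5385 4.9231]
tr(P') = 15.4038

-0.9615 -0.4231
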